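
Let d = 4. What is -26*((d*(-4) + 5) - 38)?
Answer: 1274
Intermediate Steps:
-26*((d*(-4) + 5) - 38) = -26*((4*(-4) + 5) - 38) = -26*((-16 + 5) - 38) = -26*(-11 - 38) = -26*(-49) = 1274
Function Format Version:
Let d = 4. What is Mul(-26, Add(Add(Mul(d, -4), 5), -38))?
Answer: 1274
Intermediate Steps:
Mul(-26, Add(Add(Mul(d, -4), 5), -38)) = Mul(-26, Add(Add(Mul(4, -4), 5), -38)) = Mul(-26, Add(Add(-16, 5), -38)) = Mul(-26, Add(-11, -38)) = Mul(-26, -49) = 1274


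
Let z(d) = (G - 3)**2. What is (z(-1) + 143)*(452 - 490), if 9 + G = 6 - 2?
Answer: -7866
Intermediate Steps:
G = -5 (G = -9 + (6 - 2) = -9 + 4 = -5)
z(d) = 64 (z(d) = (-5 - 3)**2 = (-8)**2 = 64)
(z(-1) + 143)*(452 - 490) = (64 + 143)*(452 - 490) = 207*(-38) = -7866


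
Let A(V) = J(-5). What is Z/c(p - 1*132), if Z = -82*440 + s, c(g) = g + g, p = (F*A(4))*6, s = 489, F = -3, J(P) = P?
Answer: 35591/84 ≈ 423.70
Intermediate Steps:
A(V) = -5
p = 90 (p = -3*(-5)*6 = 15*6 = 90)
c(g) = 2*g
Z = -35591 (Z = -82*440 + 489 = -36080 + 489 = -35591)
Z/c(p - 1*132) = -35591*1/(2*(90 - 1*132)) = -35591*1/(2*(90 - 132)) = -35591/(2*(-42)) = -35591/(-84) = -35591*(-1/84) = 35591/84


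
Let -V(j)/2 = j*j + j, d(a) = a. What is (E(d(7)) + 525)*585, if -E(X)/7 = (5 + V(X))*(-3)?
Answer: -1007370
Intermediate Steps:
V(j) = -2*j - 2*j² (V(j) = -2*(j*j + j) = -2*(j² + j) = -2*(j + j²) = -2*j - 2*j²)
E(X) = 105 - 42*X*(1 + X) (E(X) = -7*(5 - 2*X*(1 + X))*(-3) = -7*(-15 + 6*X*(1 + X)) = 105 - 42*X*(1 + X))
(E(d(7)) + 525)*585 = ((105 - 42*7*(1 + 7)) + 525)*585 = ((105 - 42*7*8) + 525)*585 = ((105 - 2352) + 525)*585 = (-2247 + 525)*585 = -1722*585 = -1007370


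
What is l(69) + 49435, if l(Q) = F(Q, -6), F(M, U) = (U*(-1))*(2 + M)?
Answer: 49861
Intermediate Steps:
F(M, U) = -U*(2 + M) (F(M, U) = (-U)*(2 + M) = -U*(2 + M))
l(Q) = 12 + 6*Q (l(Q) = -1*(-6)*(2 + Q) = 12 + 6*Q)
l(69) + 49435 = (12 + 6*69) + 49435 = (12 + 414) + 49435 = 426 + 49435 = 49861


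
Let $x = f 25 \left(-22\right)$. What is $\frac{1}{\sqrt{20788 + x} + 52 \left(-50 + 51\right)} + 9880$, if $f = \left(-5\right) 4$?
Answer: $\frac{71837467}{7271} + \frac{3 \sqrt{883}}{14542} \approx 9880.0$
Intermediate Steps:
$f = -20$
$x = 11000$ ($x = \left(-20\right) 25 \left(-22\right) = \left(-500\right) \left(-22\right) = 11000$)
$\frac{1}{\sqrt{20788 + x} + 52 \left(-50 + 51\right)} + 9880 = \frac{1}{\sqrt{20788 + 11000} + 52 \left(-50 + 51\right)} + 9880 = \frac{1}{\sqrt{31788} + 52 \cdot 1} + 9880 = \frac{1}{6 \sqrt{883} + 52} + 9880 = \frac{1}{52 + 6 \sqrt{883}} + 9880 = 9880 + \frac{1}{52 + 6 \sqrt{883}}$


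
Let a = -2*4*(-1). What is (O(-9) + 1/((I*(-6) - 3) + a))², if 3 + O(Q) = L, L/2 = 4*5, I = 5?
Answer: 853776/625 ≈ 1366.0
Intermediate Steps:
L = 40 (L = 2*(4*5) = 2*20 = 40)
O(Q) = 37 (O(Q) = -3 + 40 = 37)
a = 8 (a = -8*(-1) = 8)
(O(-9) + 1/((I*(-6) - 3) + a))² = (37 + 1/((5*(-6) - 3) + 8))² = (37 + 1/((-30 - 3) + 8))² = (37 + 1/(-33 + 8))² = (37 + 1/(-25))² = (37 - 1/25)² = (924/25)² = 853776/625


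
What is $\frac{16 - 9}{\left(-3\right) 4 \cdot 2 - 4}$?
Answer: $- \frac{1}{4} \approx -0.25$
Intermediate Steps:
$\frac{16 - 9}{\left(-3\right) 4 \cdot 2 - 4} = \frac{7}{\left(-12\right) 2 - 4} = \frac{7}{-24 - 4} = \frac{7}{-28} = 7 \left(- \frac{1}{28}\right) = - \frac{1}{4}$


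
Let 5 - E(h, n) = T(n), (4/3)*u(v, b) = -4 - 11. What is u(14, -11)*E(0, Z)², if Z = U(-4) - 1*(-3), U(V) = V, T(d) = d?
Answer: -405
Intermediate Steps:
u(v, b) = -45/4 (u(v, b) = 3*(-4 - 11)/4 = (¾)*(-15) = -45/4)
Z = -1 (Z = -4 - 1*(-3) = -4 + 3 = -1)
E(h, n) = 5 - n
u(14, -11)*E(0, Z)² = -45*(5 - 1*(-1))²/4 = -45*(5 + 1)²/4 = -45/4*6² = -45/4*36 = -405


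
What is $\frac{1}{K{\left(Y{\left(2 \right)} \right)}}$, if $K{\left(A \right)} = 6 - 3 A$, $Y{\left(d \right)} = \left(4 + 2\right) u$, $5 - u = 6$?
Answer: $\frac{1}{24} \approx 0.041667$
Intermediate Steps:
$u = -1$ ($u = 5 - 6 = -1$)
$Y{\left(d \right)} = -6$ ($Y{\left(d \right)} = \left(4 + 2\right) \left(-1\right) = 6 \left(-1\right) = -6$)
$\frac{1}{K{\left(Y{\left(2 \right)} \right)}} = \frac{1}{6 - -18} = \frac{1}{6 + 18} = \frac{1}{24}$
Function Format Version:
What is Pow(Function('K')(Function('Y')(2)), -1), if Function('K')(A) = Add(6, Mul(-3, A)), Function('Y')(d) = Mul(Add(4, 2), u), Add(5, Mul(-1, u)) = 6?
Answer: Rational(1, 24) ≈ 0.041667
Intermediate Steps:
u = -1 (u = Add(5, Mul(-1, 6)) = Add(5, -6) = -1)
Function('Y')(d) = -6 (Function('Y')(d) = Mul(Add(4, 2), -1) = Mul(6, -1) = -6)
Pow(Function('K')(Function('Y')(2)), -1) = Pow(Add(6, Mul(-3, -6)), -1) = Pow(Add(6, 18), -1) = Pow(24, -1) = Rational(1, 24)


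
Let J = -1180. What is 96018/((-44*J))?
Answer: 48009/25960 ≈ 1.8493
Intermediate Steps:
96018/((-44*J)) = 96018/((-44*(-1180))) = 96018/51920 = 96018*(1/51920) = 48009/25960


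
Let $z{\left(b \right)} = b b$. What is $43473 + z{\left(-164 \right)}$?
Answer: $70369$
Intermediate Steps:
$z{\left(b \right)} = b^{2}$
$43473 + z{\left(-164 \right)} = 43473 + \left(-164\right)^{2} = 43473 + 26896 = 70369$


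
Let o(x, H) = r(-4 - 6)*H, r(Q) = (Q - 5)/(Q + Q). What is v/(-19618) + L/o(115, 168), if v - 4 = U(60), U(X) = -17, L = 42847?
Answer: 30020503/88281 ≈ 340.06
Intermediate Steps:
r(Q) = (-5 + Q)/(2*Q) (r(Q) = (-5 + Q)/((2*Q)) = (-5 + Q)*(1/(2*Q)) = (-5 + Q)/(2*Q))
v = -13 (v = 4 - 17 = -13)
o(x, H) = 3*H/4 (o(x, H) = ((-5 + (-4 - 6))/(2*(-4 - 6)))*H = ((½)*(-5 - 10)/(-10))*H = ((½)*(-⅒)*(-15))*H = 3*H/4)
v/(-19618) + L/o(115, 168) = -13/(-19618) + 42847/(((¾)*168)) = -13*(-1/19618) + 42847/126 = 13/19618 + 42847*(1/126) = 13/19618 + 6121/18 = 30020503/88281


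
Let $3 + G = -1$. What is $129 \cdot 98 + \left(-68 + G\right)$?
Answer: $12570$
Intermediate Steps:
$G = -4$ ($G = -3 - 1 = -4$)
$129 \cdot 98 + \left(-68 + G\right) = 129 \cdot 98 - 72 = 12642 - 72 = 12570$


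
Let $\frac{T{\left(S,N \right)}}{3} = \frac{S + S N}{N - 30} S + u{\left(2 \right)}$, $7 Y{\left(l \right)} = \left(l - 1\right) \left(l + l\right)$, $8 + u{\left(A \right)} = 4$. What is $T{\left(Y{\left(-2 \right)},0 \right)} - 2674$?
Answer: $- \frac{658142}{245} \approx -2686.3$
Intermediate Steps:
$u{\left(A \right)} = -4$ ($u{\left(A \right)} = -8 + 4 = -4$)
$Y{\left(l \right)} = \frac{2 l \left(-1 + l\right)}{7}$ ($Y{\left(l \right)} = \frac{\left(l - 1\right) \left(l + l\right)}{7} = \frac{\left(-1 + l\right) 2 l}{7} = \frac{2 l \left(-1 + l\right)}{7}$)
$T{\left(S,N \right)} = -12 + \frac{3 S \left(S + N S\right)}{-30 + N}$ ($T{\left(S,N \right)} = 3 \left(\frac{S + S N}{N - 30} S - 4\right) = 3 \left(\frac{S + N S}{-30 + N} S - 4\right) = 3 \left(\frac{S \left(S + N S\right)}{-30 + N} - 4\right) = 3 \left(-4 + \frac{S \left(S + N S\right)}{-30 + N}\right) = -12 + \frac{3 S \left(S + N S\right)}{-30 + N}$)
$T{\left(Y{\left(-2 \right)},0 \right)} - 2674 = \frac{3 \left(120 + \left(\frac{2}{7} \left(-2\right) \left(-1 - 2\right)\right)^{2} - 0 + 0 \left(\frac{2}{7} \left(-2\right) \left(-1 - 2\right)\right)^{2}\right)}{-30 + 0} - 2674 = \frac{3 \left(120 + \left(\frac{2}{7} \left(-2\right) \left(-3\right)\right)^{2} + 0 + 0 \left(\frac{2}{7} \left(-2\right) \left(-3\right)\right)^{2}\right)}{-30} - 2674 = 3 \left(- \frac{1}{30}\right) \left(120 + \left(\frac{12}{7}\right)^{2} + 0 + 0 \left(\frac{12}{7}\right)^{2}\right) - 2674 = 3 \left(- \frac{1}{30}\right) \left(120 + \frac{144}{49} + 0 + 0 \cdot \frac{144}{49}\right) - 2674 = 3 \left(- \frac{1}{30}\right) \left(120 + \frac{144}{49} + 0 + 0\right) - 2674 = 3 \left(- \frac{1}{30}\right) \frac{6024}{49} - 2674 = - \frac{3012}{245} - 2674 = - \frac{658142}{245}$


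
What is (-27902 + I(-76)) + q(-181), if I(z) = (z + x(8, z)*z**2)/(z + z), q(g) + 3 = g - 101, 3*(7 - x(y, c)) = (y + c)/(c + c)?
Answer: -170681/6 ≈ -28447.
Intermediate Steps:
x(y, c) = 7 - (c + y)/(6*c) (x(y, c) = 7 - (y + c)/(3*(c + c)) = 7 - (c + y)/(3*(2*c)) = 7 - (c + y)*1/(2*c)/3 = 7 - (c + y)/(6*c))
q(g) = -104 + g (q(g) = -3 + (g - 101) = -3 + (-101 + g) = -104 + g)
I(z) = (z + z*(-8 + 41*z)/6)/(2*z) (I(z) = (z + ((-1*8 + 41*z)/(6*z))*z**2)/(z + z) = (z + ((-8 + 41*z)/(6*z))*z**2)/((2*z)) = (z + z*(-8 + 41*z)/6)*(1/(2*z)) = (z + z*(-8 + 41*z)/6)/(2*z))
(-27902 + I(-76)) + q(-181) = (-27902 + (-1/6 + (41/12)*(-76))) + (-104 - 181) = (-27902 + (-1/6 - 779/3)) - 285 = (-27902 - 1559/6) - 285 = -168971/6 - 285 = -170681/6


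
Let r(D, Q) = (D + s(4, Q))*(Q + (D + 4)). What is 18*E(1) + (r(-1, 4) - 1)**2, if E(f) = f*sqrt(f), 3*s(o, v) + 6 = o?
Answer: 1606/9 ≈ 178.44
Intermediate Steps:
s(o, v) = -2 + o/3
r(D, Q) = (-2/3 + D)*(4 + D + Q) (r(D, Q) = (D + (-2 + (1/3)*4))*(Q + (D + 4)) = (D + (-2 + 4/3))*(Q + (4 + D)) = (D - 2/3)*(4 + D + Q) = (-2/3 + D)*(4 + D + Q))
E(f) = f**(3/2)
18*E(1) + (r(-1, 4) - 1)**2 = 18*1**(3/2) + ((-8/3 + (-1)**2 - 2/3*4 + (10/3)*(-1) - 1*4) - 1)**2 = 18*1 + ((-8/3 + 1 - 8/3 - 10/3 - 4) - 1)**2 = 18 + (-35/3 - 1)**2 = 18 + (-38/3)**2 = 18 + 1444/9 = 1606/9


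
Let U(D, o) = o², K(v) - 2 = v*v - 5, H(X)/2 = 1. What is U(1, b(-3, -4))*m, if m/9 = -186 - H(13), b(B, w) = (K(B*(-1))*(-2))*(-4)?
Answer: -3898368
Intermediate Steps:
H(X) = 2 (H(X) = 2*1 = 2)
K(v) = -3 + v² (K(v) = 2 + (v*v - 5) = 2 + (v² - 5) = 2 + (-5 + v²) = -3 + v²)
b(B, w) = -24 + 8*B² (b(B, w) = ((-3 + (B*(-1))²)*(-2))*(-4) = ((-3 + (-B)²)*(-2))*(-4) = ((-3 + B²)*(-2))*(-4) = (6 - 2*B²)*(-4) = -24 + 8*B²)
m = -1692 (m = 9*(-186 - 1*2) = 9*(-186 - 2) = 9*(-188) = -1692)
U(1, b(-3, -4))*m = (-24 + 8*(-3)²)²*(-1692) = (-24 + 8*9)²*(-1692) = (-24 + 72)²*(-1692) = 48²*(-1692) = 2304*(-1692) = -3898368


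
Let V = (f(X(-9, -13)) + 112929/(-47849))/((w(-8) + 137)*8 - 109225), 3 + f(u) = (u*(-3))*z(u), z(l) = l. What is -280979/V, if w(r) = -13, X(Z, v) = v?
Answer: -1455145513919843/24515919 ≈ -5.9355e+7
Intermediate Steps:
f(u) = -3 - 3*u² (f(u) = -3 + (u*(-3))*u = -3 + (-3*u)*u = -3 - 3*u²)
V = 24515919/5178840817 (V = ((-3 - 3*(-13)²) + 112929/(-47849))/((-13 + 137)*8 - 109225) = ((-3 - 3*169) + 112929*(-1/47849))/(124*8 - 109225) = ((-3 - 507) - 112929/47849)/(992 - 109225) = (-510 - 112929/47849)/(-108233) = -24515919/47849*(-1/108233) = 24515919/5178840817 ≈ 0.0047339)
-280979/V = -280979/24515919/5178840817 = -280979*5178840817/24515919 = -1455145513919843/24515919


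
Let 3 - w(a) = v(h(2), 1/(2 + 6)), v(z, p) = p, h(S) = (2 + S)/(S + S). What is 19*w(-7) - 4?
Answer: 405/8 ≈ 50.625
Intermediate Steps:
h(S) = (2 + S)/(2*S) (h(S) = (2 + S)/((2*S)) = (2 + S)*(1/(2*S)) = (2 + S)/(2*S))
w(a) = 23/8 (w(a) = 3 - 1/(2 + 6) = 3 - 1/8 = 3 - 1*⅛ = 3 - ⅛ = 23/8)
19*w(-7) - 4 = 19*(23/8) - 4 = 437/8 - 4 = 405/8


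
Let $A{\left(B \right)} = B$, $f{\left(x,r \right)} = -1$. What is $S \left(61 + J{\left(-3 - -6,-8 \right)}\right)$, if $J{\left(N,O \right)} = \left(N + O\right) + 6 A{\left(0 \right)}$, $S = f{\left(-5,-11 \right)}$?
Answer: $-56$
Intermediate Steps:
$S = -1$
$J{\left(N,O \right)} = N + O$ ($J{\left(N,O \right)} = \left(N + O\right) + 6 \cdot 0 = \left(N + O\right) + 0 = N + O$)
$S \left(61 + J{\left(-3 - -6,-8 \right)}\right) = - (61 - 5) = \left(-1\right) 56 = -56$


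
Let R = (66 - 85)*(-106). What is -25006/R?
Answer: -12503/1007 ≈ -12.416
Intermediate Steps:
R = 2014 (R = -19*(-106) = 2014)
-25006/R = -25006/2014 = -25006*1/2014 = -12503/1007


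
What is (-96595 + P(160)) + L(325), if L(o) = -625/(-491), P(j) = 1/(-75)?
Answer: -3557064491/36825 ≈ -96594.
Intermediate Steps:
P(j) = -1/75
L(o) = 625/491 (L(o) = -625*(-1/491) = 625/491)
(-96595 + P(160)) + L(325) = (-96595 - 1/75) + 625/491 = -7244626/75 + 625/491 = -3557064491/36825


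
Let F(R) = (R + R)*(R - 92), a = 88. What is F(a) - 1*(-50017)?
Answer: 49313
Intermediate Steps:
F(R) = 2*R*(-92 + R) (F(R) = (2*R)*(-92 + R) = 2*R*(-92 + R))
F(a) - 1*(-50017) = 2*88*(-92 + 88) - 1*(-50017) = 2*88*(-4) + 50017 = -704 + 50017 = 49313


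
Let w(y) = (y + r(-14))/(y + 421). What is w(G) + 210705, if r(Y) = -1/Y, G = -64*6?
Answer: 109139815/518 ≈ 2.1069e+5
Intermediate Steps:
G = -384
w(y) = (1/14 + y)/(421 + y) (w(y) = (y - 1/(-14))/(y + 421) = (y - 1*(-1/14))/(421 + y) = (y + 1/14)/(421 + y) = (1/14 + y)/(421 + y))
w(G) + 210705 = (1/14 - 384)/(421 - 384) + 210705 = -5375/14/37 + 210705 = (1/37)*(-5375/14) + 210705 = -5375/518 + 210705 = 109139815/518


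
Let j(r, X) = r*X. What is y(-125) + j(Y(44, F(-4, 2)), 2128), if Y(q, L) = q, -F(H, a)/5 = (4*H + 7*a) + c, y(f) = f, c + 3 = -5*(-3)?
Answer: 93507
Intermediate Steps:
c = 12 (c = -3 - 5*(-3) = -3 + 15 = 12)
F(H, a) = -60 - 35*a - 20*H (F(H, a) = -5*((4*H + 7*a) + 12) = -5*(12 + 4*H + 7*a) = -60 - 35*a - 20*H)
j(r, X) = X*r
y(-125) + j(Y(44, F(-4, 2)), 2128) = -125 + 2128*44 = -125 + 93632 = 93507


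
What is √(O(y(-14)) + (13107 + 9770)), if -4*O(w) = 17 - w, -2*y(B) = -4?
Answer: √91493/2 ≈ 151.24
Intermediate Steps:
y(B) = 2 (y(B) = -½*(-4) = 2)
O(w) = -17/4 + w/4 (O(w) = -(17 - w)/4 = -17/4 + w/4)
√(O(y(-14)) + (13107 + 9770)) = √((-17/4 + (¼)*2) + (13107 + 9770)) = √((-17/4 + ½) + 22877) = √(-15/4 + 22877) = √(91493/4) = √91493/2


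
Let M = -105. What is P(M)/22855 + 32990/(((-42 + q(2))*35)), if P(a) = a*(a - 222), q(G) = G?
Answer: -2016907/91420 ≈ -22.062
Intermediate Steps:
P(a) = a*(-222 + a)
P(M)/22855 + 32990/(((-42 + q(2))*35)) = -105*(-222 - 105)/22855 + 32990/(((-42 + 2)*35)) = -105*(-327)*(1/22855) + 32990/((-40*35)) = 34335*(1/22855) + 32990/(-1400) = 981/653 + 32990*(-1/1400) = 981/653 - 3299/140 = -2016907/91420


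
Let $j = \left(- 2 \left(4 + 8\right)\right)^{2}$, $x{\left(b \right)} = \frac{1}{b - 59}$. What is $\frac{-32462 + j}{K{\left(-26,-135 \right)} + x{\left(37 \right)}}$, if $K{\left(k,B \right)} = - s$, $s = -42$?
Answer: $- \frac{701492}{923} \approx -760.01$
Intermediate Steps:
$x{\left(b \right)} = \frac{1}{-59 + b}$
$K{\left(k,B \right)} = 42$ ($K{\left(k,B \right)} = \left(-1\right) \left(-42\right) = 42$)
$j = 576$ ($j = \left(\left(-2\right) 12\right)^{2} = \left(-24\right)^{2} = 576$)
$\frac{-32462 + j}{K{\left(-26,-135 \right)} + x{\left(37 \right)}} = \frac{-32462 + 576}{42 + \frac{1}{-59 + 37}} = - \frac{31886}{42 + \frac{1}{-22}} = - \frac{31886}{42 - \frac{1}{22}} = - \frac{31886}{\frac{923}{22}} = \left(-31886\right) \frac{22}{923} = - \frac{701492}{923}$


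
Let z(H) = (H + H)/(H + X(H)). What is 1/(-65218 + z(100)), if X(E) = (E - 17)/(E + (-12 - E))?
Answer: -1117/72846106 ≈ -1.5334e-5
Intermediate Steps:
X(E) = 17/12 - E/12 (X(E) = (-17 + E)/(-12) = (-17 + E)*(-1/12) = 17/12 - E/12)
z(H) = 2*H/(17/12 + 11*H/12) (z(H) = (H + H)/(H + (17/12 - H/12)) = (2*H)/(17/12 + 11*H/12) = 2*H/(17/12 + 11*H/12))
1/(-65218 + z(100)) = 1/(-65218 + 24*100/(17 + 11*100)) = 1/(-65218 + 24*100/(17 + 1100)) = 1/(-65218 + 24*100/1117) = 1/(-65218 + 24*100*(1/1117)) = 1/(-65218 + 2400/1117) = 1/(-72846106/1117) = -1117/72846106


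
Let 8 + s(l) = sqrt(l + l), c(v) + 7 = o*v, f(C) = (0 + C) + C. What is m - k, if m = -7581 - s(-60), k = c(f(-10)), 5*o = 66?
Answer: -7302 - 2*I*sqrt(30) ≈ -7302.0 - 10.954*I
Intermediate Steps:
o = 66/5 (o = (1/5)*66 = 66/5 ≈ 13.200)
f(C) = 2*C (f(C) = C + C = 2*C)
c(v) = -7 + 66*v/5
k = -271 (k = -7 + 66*(2*(-10))/5 = -7 + (66/5)*(-20) = -7 - 264 = -271)
s(l) = -8 + sqrt(2)*sqrt(l) (s(l) = -8 + sqrt(l + l) = -8 + sqrt(2*l) = -8 + sqrt(2)*sqrt(l))
m = -7573 - 2*I*sqrt(30) (m = -7581 - (-8 + sqrt(2)*sqrt(-60)) = -7581 - (-8 + sqrt(2)*(2*I*sqrt(15))) = -7581 - (-8 + 2*I*sqrt(30)) = -7581 + (8 - 2*I*sqrt(30)) = -7573 - 2*I*sqrt(30) ≈ -7573.0 - 10.954*I)
m - k = (-7573 - 2*I*sqrt(30)) - 1*(-271) = (-7573 - 2*I*sqrt(30)) + 271 = -7302 - 2*I*sqrt(30)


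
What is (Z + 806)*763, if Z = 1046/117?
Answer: 72750524/117 ≈ 6.2180e+5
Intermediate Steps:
Z = 1046/117 (Z = 1046*(1/117) = 1046/117 ≈ 8.9402)
(Z + 806)*763 = (1046/117 + 806)*763 = (95348/117)*763 = 72750524/117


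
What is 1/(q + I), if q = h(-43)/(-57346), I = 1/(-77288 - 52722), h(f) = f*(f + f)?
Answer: -3727776730/240417163 ≈ -15.505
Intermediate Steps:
h(f) = 2*f**2 (h(f) = f*(2*f) = 2*f**2)
I = -1/130010 (I = 1/(-130010) = -1/130010 ≈ -7.6917e-6)
q = -1849/28673 (q = (2*(-43)**2)/(-57346) = (2*1849)*(-1/57346) = 3698*(-1/57346) = -1849/28673 ≈ -0.064486)
1/(q + I) = 1/(-1849/28673 - 1/130010) = 1/(-240417163/3727776730) = -3727776730/240417163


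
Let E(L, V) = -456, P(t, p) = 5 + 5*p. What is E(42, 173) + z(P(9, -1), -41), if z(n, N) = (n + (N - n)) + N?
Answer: -538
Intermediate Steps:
z(n, N) = 2*N (z(n, N) = N + N = 2*N)
E(42, 173) + z(P(9, -1), -41) = -456 + 2*(-41) = -456 - 82 = -538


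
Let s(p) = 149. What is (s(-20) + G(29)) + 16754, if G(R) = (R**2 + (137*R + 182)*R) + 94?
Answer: 138333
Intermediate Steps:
G(R) = 94 + R**2 + R*(182 + 137*R) (G(R) = (R**2 + (182 + 137*R)*R) + 94 = (R**2 + R*(182 + 137*R)) + 94 = 94 + R**2 + R*(182 + 137*R))
(s(-20) + G(29)) + 16754 = (149 + (94 + 138*29**2 + 182*29)) + 16754 = (149 + (94 + 138*841 + 5278)) + 16754 = (149 + (94 + 116058 + 5278)) + 16754 = (149 + 121430) + 16754 = 121579 + 16754 = 138333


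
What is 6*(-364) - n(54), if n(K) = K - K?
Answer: -2184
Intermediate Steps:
n(K) = 0
6*(-364) - n(54) = 6*(-364) - 1*0 = -2184 + 0 = -2184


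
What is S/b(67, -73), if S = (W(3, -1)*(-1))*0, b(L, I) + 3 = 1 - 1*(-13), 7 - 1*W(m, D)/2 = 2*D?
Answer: 0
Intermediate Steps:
W(m, D) = 14 - 4*D
b(L, I) = 11 (b(L, I) = -3 + (1 - 1*(-13)) = -3 + (1 + 13) = -3 + 14 = 11)
S = 0 (S = ((14 - 4*(-1))*(-1))*0 = ((14 + 4)*(-1))*0 = (18*(-1))*0 = -18*0 = 0)
S/b(67, -73) = 0/11 = 0*(1/11) = 0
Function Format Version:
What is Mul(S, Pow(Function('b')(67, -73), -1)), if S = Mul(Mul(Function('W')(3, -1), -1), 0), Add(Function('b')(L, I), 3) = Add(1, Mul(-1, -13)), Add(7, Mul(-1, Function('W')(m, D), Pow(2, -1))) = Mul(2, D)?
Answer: 0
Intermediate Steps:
Function('W')(m, D) = Add(14, Mul(-4, D)) (Function('W')(m, D) = Add(14, Mul(-2, Mul(2, D))) = Add(14, Mul(-4, D)))
Function('b')(L, I) = 11 (Function('b')(L, I) = Add(-3, Add(1, Mul(-1, -13))) = Add(-3, Add(1, 13)) = Add(-3, 14) = 11)
S = 0 (S = Mul(Mul(Add(14, Mul(-4, -1)), -1), 0) = Mul(Mul(Add(14, 4), -1), 0) = Mul(Mul(18, -1), 0) = Mul(-18, 0) = 0)
Mul(S, Pow(Function('b')(67, -73), -1)) = Mul(0, Pow(11, -1)) = Mul(0, Rational(1, 11)) = 0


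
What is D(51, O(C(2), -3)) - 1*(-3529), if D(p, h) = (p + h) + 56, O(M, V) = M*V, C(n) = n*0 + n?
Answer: 3630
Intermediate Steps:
C(n) = n (C(n) = 0 + n = n)
D(p, h) = 56 + h + p (D(p, h) = (h + p) + 56 = 56 + h + p)
D(51, O(C(2), -3)) - 1*(-3529) = (56 + 2*(-3) + 51) - 1*(-3529) = (56 - 6 + 51) + 3529 = 101 + 3529 = 3630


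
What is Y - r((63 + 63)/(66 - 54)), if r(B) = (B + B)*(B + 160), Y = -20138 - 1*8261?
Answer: -63959/2 ≈ -31980.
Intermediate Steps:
Y = -28399 (Y = -20138 - 8261 = -28399)
r(B) = 2*B*(160 + B) (r(B) = (2*B)*(160 + B) = 2*B*(160 + B))
Y - r((63 + 63)/(66 - 54)) = -28399 - 2*(63 + 63)/(66 - 54)*(160 + (63 + 63)/(66 - 54)) = -28399 - 2*126/12*(160 + 126/12) = -28399 - 2*126*(1/12)*(160 + 126*(1/12)) = -28399 - 2*21*(160 + 21/2)/2 = -28399 - 2*21*341/(2*2) = -28399 - 1*7161/2 = -28399 - 7161/2 = -63959/2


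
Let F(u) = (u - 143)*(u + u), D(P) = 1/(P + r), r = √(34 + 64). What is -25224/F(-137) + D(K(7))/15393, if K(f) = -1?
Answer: -672542989/2045575770 + √2/213303 ≈ -0.32877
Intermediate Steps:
r = 7*√2 (r = √98 = 7*√2 ≈ 9.8995)
D(P) = 1/(P + 7*√2)
F(u) = 2*u*(-143 + u) (F(u) = (-143 + u)*(2*u) = 2*u*(-143 + u))
-25224/F(-137) + D(K(7))/15393 = -25224*(-1/(274*(-143 - 137))) + 1/(-1 + 7*√2*15393) = -25224/(2*(-137)*(-280)) + (1/15393)/(-1 + 7*√2) = -25224/76720 + 1/(15393*(-1 + 7*√2)) = -25224*1/76720 + 1/(15393*(-1 + 7*√2)) = -3153/9590 + 1/(15393*(-1 + 7*√2))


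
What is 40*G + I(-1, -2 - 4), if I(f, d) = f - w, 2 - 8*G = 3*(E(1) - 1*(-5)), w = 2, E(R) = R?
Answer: -83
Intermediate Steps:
G = -2 (G = ¼ - 3*(1 - 1*(-5))/8 = ¼ - 3*(1 + 5)/8 = ¼ - 3*6/8 = ¼ - ⅛*18 = ¼ - 9/4 = -2)
I(f, d) = -2 + f (I(f, d) = f - 1*2 = f - 2 = -2 + f)
40*G + I(-1, -2 - 4) = 40*(-2) + (-2 - 1) = -80 - 3 = -83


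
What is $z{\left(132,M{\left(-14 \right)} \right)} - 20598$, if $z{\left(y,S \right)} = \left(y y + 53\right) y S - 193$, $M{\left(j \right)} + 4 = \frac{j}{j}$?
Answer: $-6941683$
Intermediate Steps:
$M{\left(j \right)} = -3$ ($M{\left(j \right)} = -4 + \frac{j}{j} = -4 + 1 = -3$)
$z{\left(y,S \right)} = -193 + S y \left(53 + y^{2}\right)$ ($z{\left(y,S \right)} = \left(y^{2} + 53\right) y S - 193 = \left(53 + y^{2}\right) y S - 193 = y \left(53 + y^{2}\right) S - 193 = S y \left(53 + y^{2}\right) - 193 = -193 + S y \left(53 + y^{2}\right)$)
$z{\left(132,M{\left(-14 \right)} \right)} - 20598 = \left(-193 - 3 \cdot 132^{3} + 53 \left(-3\right) 132\right) - 20598 = \left(-193 - 6899904 - 20988\right) - 20598 = -6921085 - 20598 = -6941683$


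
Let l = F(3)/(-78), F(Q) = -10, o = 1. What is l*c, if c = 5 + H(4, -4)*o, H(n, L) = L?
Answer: 5/39 ≈ 0.12821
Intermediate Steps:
l = 5/39 (l = -10/(-78) = -10*(-1/78) = 5/39 ≈ 0.12821)
c = 1 (c = 5 - 4*1 = 5 - 4 = 1)
l*c = (5/39)*1 = 5/39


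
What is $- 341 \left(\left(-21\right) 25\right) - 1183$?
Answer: $177842$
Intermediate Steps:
$- 341 \left(\left(-21\right) 25\right) - 1183 = \left(-341\right) \left(-525\right) - 1183 = 179025 - 1183 = 177842$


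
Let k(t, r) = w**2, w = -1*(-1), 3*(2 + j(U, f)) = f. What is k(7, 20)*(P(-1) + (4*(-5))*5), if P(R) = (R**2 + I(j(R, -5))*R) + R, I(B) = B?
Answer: -289/3 ≈ -96.333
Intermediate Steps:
j(U, f) = -2 + f/3
w = 1
P(R) = R**2 - 8*R/3 (P(R) = (R**2 + (-2 + (1/3)*(-5))*R) + R = (R**2 + (-2 - 5/3)*R) + R = (R**2 - 11*R/3) + R = R**2 - 8*R/3)
k(t, r) = 1 (k(t, r) = 1**2 = 1)
k(7, 20)*(P(-1) + (4*(-5))*5) = 1*((1/3)*(-1)*(-8 + 3*(-1)) + (4*(-5))*5) = 1*((1/3)*(-1)*(-8 - 3) - 20*5) = 1*((1/3)*(-1)*(-11) - 100) = 1*(11/3 - 100) = 1*(-289/3) = -289/3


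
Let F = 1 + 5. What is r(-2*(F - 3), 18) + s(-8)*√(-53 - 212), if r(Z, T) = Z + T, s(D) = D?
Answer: 12 - 8*I*√265 ≈ 12.0 - 130.23*I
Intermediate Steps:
F = 6
r(Z, T) = T + Z
r(-2*(F - 3), 18) + s(-8)*√(-53 - 212) = (18 - 2*(6 - 3)) - 8*√(-53 - 212) = (18 - 2*3) - 8*I*√265 = (18 - 6) - 8*I*√265 = 12 - 8*I*√265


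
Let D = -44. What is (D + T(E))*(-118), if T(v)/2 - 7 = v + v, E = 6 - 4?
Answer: 2596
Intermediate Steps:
E = 2
T(v) = 14 + 4*v (T(v) = 14 + 2*(v + v) = 14 + 2*(2*v) = 14 + 4*v)
(D + T(E))*(-118) = (-44 + (14 + 4*2))*(-118) = (-44 + (14 + 8))*(-118) = (-44 + 22)*(-118) = -22*(-118) = 2596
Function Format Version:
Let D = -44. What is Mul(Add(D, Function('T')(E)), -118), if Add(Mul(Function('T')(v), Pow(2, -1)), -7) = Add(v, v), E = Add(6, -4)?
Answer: 2596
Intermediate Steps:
E = 2
Function('T')(v) = Add(14, Mul(4, v)) (Function('T')(v) = Add(14, Mul(2, Add(v, v))) = Add(14, Mul(2, Mul(2, v))) = Add(14, Mul(4, v)))
Mul(Add(D, Function('T')(E)), -118) = Mul(Add(-44, Add(14, Mul(4, 2))), -118) = Mul(Add(-44, Add(14, 8)), -118) = Mul(Add(-44, 22), -118) = Mul(-22, -118) = 2596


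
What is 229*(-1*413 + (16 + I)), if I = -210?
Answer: -139003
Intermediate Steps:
229*(-1*413 + (16 + I)) = 229*(-1*413 + (16 - 210)) = 229*(-413 - 194) = 229*(-607) = -139003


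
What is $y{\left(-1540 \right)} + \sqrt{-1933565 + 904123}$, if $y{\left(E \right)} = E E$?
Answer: $2371600 + i \sqrt{1029442} \approx 2.3716 \cdot 10^{6} + 1014.6 i$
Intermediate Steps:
$y{\left(E \right)} = E^{2}$
$y{\left(-1540 \right)} + \sqrt{-1933565 + 904123} = \left(-1540\right)^{2} + \sqrt{-1933565 + 904123} = 2371600 + \sqrt{-1029442} = 2371600 + i \sqrt{1029442}$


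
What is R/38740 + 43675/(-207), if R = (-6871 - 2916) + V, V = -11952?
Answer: -1696469473/8019180 ≈ -211.55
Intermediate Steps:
R = -21739 (R = (-6871 - 2916) - 11952 = -9787 - 11952 = -21739)
R/38740 + 43675/(-207) = -21739/38740 + 43675/(-207) = -21739*1/38740 + 43675*(-1/207) = -21739/38740 - 43675/207 = -1696469473/8019180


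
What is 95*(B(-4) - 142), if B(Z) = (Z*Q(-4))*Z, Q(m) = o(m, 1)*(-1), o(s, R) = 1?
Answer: -15010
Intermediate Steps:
Q(m) = -1 (Q(m) = 1*(-1) = -1)
B(Z) = -Z² (B(Z) = (Z*(-1))*Z = (-Z)*Z = -Z²)
95*(B(-4) - 142) = 95*(-1*(-4)² - 142) = 95*(-1*16 - 142) = 95*(-16 - 142) = 95*(-158) = -15010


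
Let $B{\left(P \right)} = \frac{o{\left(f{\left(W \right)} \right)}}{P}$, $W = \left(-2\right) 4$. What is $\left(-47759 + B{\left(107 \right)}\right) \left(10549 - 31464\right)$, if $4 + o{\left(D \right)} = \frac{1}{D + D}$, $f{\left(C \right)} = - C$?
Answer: $\frac{1710082995965}{1712} \approx 9.9888 \cdot 10^{8}$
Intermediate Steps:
$W = -8$
$o{\left(D \right)} = -4 + \frac{1}{2 D}$ ($o{\left(D \right)} = -4 + \frac{1}{D + D} = -4 + \frac{1}{2 D}$)
$B{\left(P \right)} = - \frac{63}{16 P}$ ($B{\left(P \right)} = \frac{-4 + \frac{1}{2 \left(\left(-1\right) \left(-8\right)\right)}}{P} = \frac{-4 + \frac{1}{2 \cdot 8}}{P} = \frac{-4 + \frac{1}{2} \cdot \frac{1}{8}}{P} = \frac{-4 + \frac{1}{16}}{P} = - \frac{63}{16 P}$)
$\left(-47759 + B{\left(107 \right)}\right) \left(10549 - 31464\right) = \left(-47759 - \frac{63}{16 \cdot 107}\right) \left(10549 - 31464\right) = \left(-47759 - \frac{63}{1712}\right) \left(-20915\right) = \left(- \frac{81763471}{1712}\right) \left(-20915\right) = \frac{1710082995965}{1712}$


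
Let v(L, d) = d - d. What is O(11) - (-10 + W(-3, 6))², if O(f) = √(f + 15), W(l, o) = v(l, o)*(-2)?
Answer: -100 + √26 ≈ -94.901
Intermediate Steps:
v(L, d) = 0
W(l, o) = 0 (W(l, o) = 0*(-2) = 0)
O(f) = √(15 + f)
O(11) - (-10 + W(-3, 6))² = √(15 + 11) - (-10 + 0)² = √26 - 1*(-10)² = √26 - 1*100 = √26 - 100 = -100 + √26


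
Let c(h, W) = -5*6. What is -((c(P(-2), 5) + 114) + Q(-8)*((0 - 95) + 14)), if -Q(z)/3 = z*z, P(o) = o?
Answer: -15636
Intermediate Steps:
Q(z) = -3*z² (Q(z) = -3*z*z = -3*z²)
c(h, W) = -30
-((c(P(-2), 5) + 114) + Q(-8)*((0 - 95) + 14)) = -((-30 + 114) + (-3*(-8)²)*((0 - 95) + 14)) = -(84 + (-3*64)*(-95 + 14)) = -(84 - 192*(-81)) = -(84 + 15552) = -1*15636 = -15636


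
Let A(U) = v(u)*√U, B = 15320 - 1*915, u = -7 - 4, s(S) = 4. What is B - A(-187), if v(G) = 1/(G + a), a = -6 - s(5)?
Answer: 14405 + I*√187/21 ≈ 14405.0 + 0.65118*I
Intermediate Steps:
u = -11
B = 14405 (B = 15320 - 915 = 14405)
a = -10 (a = -6 - 1*4 = -6 - 4 = -10)
v(G) = 1/(-10 + G) (v(G) = 1/(G - 10) = 1/(-10 + G))
A(U) = -√U/21 (A(U) = √U/(-10 - 11) = √U/(-21) = -√U/21)
B - A(-187) = 14405 - (-1)*√(-187)/21 = 14405 - (-1)*I*√187/21 = 14405 + I*√187/21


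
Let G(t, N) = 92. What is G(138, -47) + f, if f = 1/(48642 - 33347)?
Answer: 1407141/15295 ≈ 92.000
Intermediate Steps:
f = 1/15295 ≈ 6.5381e-5
G(138, -47) + f = 92 + 1/15295 = 1407141/15295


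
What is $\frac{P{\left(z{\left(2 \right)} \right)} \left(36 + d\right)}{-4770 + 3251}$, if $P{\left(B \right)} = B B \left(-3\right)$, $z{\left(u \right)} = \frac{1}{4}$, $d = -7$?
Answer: $\frac{87}{24304} \approx 0.0035797$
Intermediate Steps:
$z{\left(u \right)} = \frac{1}{4}$
$P{\left(B \right)} = - 3 B^{2}$ ($P{\left(B \right)} = B^{2} \left(-3\right) = - 3 B^{2}$)
$\frac{P{\left(z{\left(2 \right)} \right)} \left(36 + d\right)}{-4770 + 3251} = \frac{- \frac{3}{16} \left(36 - 7\right)}{-4770 + 3251} = \frac{\left(-3\right) \frac{1}{16} \cdot 29}{-1519} = \left(- \frac{3}{16}\right) 29 \left(- \frac{1}{1519}\right) = \left(- \frac{87}{16}\right) \left(- \frac{1}{1519}\right) = \frac{87}{24304}$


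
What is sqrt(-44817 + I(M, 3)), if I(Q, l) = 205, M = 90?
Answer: 2*I*sqrt(11153) ≈ 211.22*I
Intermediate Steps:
sqrt(-44817 + I(M, 3)) = sqrt(-44817 + 205) = sqrt(-44612) = 2*I*sqrt(11153)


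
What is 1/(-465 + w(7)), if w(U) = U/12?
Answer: -12/5573 ≈ -0.0021532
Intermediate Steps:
w(U) = U/12 (w(U) = U*(1/12) = U/12)
1/(-465 + w(7)) = 1/(-465 + (1/12)*7) = 1/(-465 + 7/12) = 1/(-5573/12) = -12/5573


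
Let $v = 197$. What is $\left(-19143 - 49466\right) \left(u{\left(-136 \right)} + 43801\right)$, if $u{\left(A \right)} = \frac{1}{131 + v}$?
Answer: $- \frac{985686909961}{328} \approx -3.0051 \cdot 10^{9}$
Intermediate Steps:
$u{\left(A \right)} = \frac{1}{328}$ ($u{\left(A \right)} = \frac{1}{131 + 197} = \frac{1}{328}$)
$\left(-19143 - 49466\right) \left(u{\left(-136 \right)} + 43801\right) = \left(-19143 - 49466\right) \left(\frac{1}{328} + 43801\right) = \left(-68609\right) \frac{14366729}{328} = - \frac{985686909961}{328}$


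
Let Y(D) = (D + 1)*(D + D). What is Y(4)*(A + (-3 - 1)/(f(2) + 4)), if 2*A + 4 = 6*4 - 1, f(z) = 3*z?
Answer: 364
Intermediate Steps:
Y(D) = 2*D*(1 + D) (Y(D) = (1 + D)*(2*D) = 2*D*(1 + D))
A = 19/2 (A = -2 + (6*4 - 1)/2 = -2 + (24 - 1)/2 = -2 + (½)*23 = -2 + 23/2 = 19/2 ≈ 9.5000)
Y(4)*(A + (-3 - 1)/(f(2) + 4)) = (2*4*(1 + 4))*(19/2 + (-3 - 1)/(3*2 + 4)) = (2*4*5)*(19/2 - 4/(6 + 4)) = 40*(19/2 - 4/10) = 40*(19/2 - 4*⅒) = 40*(19/2 - ⅖) = 40*(91/10) = 364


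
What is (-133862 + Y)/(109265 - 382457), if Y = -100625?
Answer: 234487/273192 ≈ 0.85832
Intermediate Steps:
(-133862 + Y)/(109265 - 382457) = (-133862 - 100625)/(109265 - 382457) = -234487/(-273192) = -234487*(-1/273192) = 234487/273192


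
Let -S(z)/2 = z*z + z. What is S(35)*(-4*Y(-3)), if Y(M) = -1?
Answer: -10080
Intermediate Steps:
S(z) = -2*z - 2*z² (S(z) = -2*(z*z + z) = -2*(z² + z) = -2*(z + z²) = -2*z - 2*z²)
S(35)*(-4*Y(-3)) = (-2*35*(1 + 35))*(-4*(-1)) = -2*35*36*4 = -2520*4 = -10080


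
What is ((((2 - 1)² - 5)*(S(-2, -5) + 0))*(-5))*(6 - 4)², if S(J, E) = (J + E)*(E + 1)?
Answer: 2240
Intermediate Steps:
S(J, E) = (1 + E)*(E + J) (S(J, E) = (E + J)*(1 + E) = (1 + E)*(E + J))
((((2 - 1)² - 5)*(S(-2, -5) + 0))*(-5))*(6 - 4)² = ((((2 - 1)² - 5)*((-5 - 2 + (-5)² - 5*(-2)) + 0))*(-5))*(6 - 4)² = (((1² - 5)*((-5 - 2 + 25 + 10) + 0))*(-5))*2² = (((1 - 5)*(28 + 0))*(-5))*4 = (-4*28*(-5))*4 = -112*(-5)*4 = 560*4 = 2240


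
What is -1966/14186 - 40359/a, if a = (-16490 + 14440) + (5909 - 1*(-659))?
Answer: -96902527/10682058 ≈ -9.0715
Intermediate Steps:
a = 4518 (a = -2050 + (5909 + 659) = -2050 + 6568 = 4518)
-1966/14186 - 40359/a = -1966/14186 - 40359/4518 = -1966*1/14186 - 40359*1/4518 = -983/7093 - 13453/1506 = -96902527/10682058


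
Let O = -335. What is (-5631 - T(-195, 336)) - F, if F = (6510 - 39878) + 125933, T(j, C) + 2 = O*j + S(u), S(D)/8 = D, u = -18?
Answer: -163375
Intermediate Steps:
S(D) = 8*D
T(j, C) = -146 - 335*j (T(j, C) = -2 + (-335*j + 8*(-18)) = -2 + (-335*j - 144) = -2 + (-144 - 335*j) = -146 - 335*j)
F = 92565 (F = -33368 + 125933 = 92565)
(-5631 - T(-195, 336)) - F = (-5631 - (-146 - 335*(-195))) - 1*92565 = (-5631 - (-146 + 65325)) - 92565 = (-5631 - 1*65179) - 92565 = (-5631 - 65179) - 92565 = -70810 - 92565 = -163375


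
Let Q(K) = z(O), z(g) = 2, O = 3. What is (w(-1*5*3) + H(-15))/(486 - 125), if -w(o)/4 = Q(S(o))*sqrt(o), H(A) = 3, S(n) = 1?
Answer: 3/361 - 8*I*sqrt(15)/361 ≈ 0.0083102 - 0.085828*I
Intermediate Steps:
Q(K) = 2
w(o) = -8*sqrt(o)
(w(-1*5*3) + H(-15))/(486 - 125) = (-8*sqrt(3)*(I*sqrt(5)) + 3)/(486 - 125) = (-8*I*sqrt(15) + 3)/361 = (-8*I*sqrt(15) + 3)*(1/361) = (3 - 8*I*sqrt(15))*(1/361) = 3/361 - 8*I*sqrt(15)/361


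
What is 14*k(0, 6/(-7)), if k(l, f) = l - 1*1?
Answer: -14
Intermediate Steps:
k(l, f) = -1 + l (k(l, f) = l - 1 = -1 + l)
14*k(0, 6/(-7)) = 14*(-1 + 0) = 14*(-1) = -14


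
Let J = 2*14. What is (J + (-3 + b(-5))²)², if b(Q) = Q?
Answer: 8464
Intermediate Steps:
J = 28
(J + (-3 + b(-5))²)² = (28 + (-3 - 5)²)² = (28 + (-8)²)² = (28 + 64)² = 92² = 8464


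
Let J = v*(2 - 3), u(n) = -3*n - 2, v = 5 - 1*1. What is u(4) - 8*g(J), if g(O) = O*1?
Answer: 18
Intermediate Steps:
v = 4 (v = 5 - 1 = 4)
u(n) = -2 - 3*n
J = -4 (J = 4*(2 - 3) = 4*(-1) = -4)
g(O) = O
u(4) - 8*g(J) = (-2 - 3*4) - 8*(-4) = (-2 - 12) + 32 = -14 + 32 = 18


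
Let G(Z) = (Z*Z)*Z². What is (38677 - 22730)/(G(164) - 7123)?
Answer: 15947/723387693 ≈ 2.2045e-5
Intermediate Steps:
G(Z) = Z⁴ (G(Z) = Z²*Z² = Z⁴)
(38677 - 22730)/(G(164) - 7123) = (38677 - 22730)/(164⁴ - 7123) = 15947/(723394816 - 7123) = 15947/723387693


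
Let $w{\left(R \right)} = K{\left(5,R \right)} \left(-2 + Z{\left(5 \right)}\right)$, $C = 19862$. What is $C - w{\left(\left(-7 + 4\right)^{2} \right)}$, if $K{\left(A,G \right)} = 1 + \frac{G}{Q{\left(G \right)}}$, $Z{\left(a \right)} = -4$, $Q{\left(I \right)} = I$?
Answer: $19874$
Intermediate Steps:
$K{\left(A,G \right)} = 2$ ($K{\left(A,G \right)} = 1 + \frac{G}{G} = 1 + 1 = 2$)
$w{\left(R \right)} = -12$ ($w{\left(R \right)} = 2 \left(-2 - 4\right) = 2 \left(-6\right) = -12$)
$C - w{\left(\left(-7 + 4\right)^{2} \right)} = 19862 - -12 = 19862 + 12 = 19874$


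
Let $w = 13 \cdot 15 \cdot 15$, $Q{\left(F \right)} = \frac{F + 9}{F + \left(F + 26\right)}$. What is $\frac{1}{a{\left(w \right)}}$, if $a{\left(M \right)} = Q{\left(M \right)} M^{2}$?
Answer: $\frac{226}{965469375} \approx 2.3408 \cdot 10^{-7}$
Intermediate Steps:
$Q{\left(F \right)} = \frac{9 + F}{26 + 2 F}$ ($Q{\left(F \right)} = \frac{9 + F}{F + \left(26 + F\right)} = \frac{9 + F}{26 + 2 F}$)
$w = 2925$ ($w = 195 \cdot 15 = 2925$)
$a{\left(M \right)} = \frac{M^{2} \left(9 + M\right)}{2 \left(13 + M\right)}$ ($a{\left(M \right)} = \frac{9 + M}{2 \left(13 + M\right)} M^{2} = \frac{M^{2} \left(9 + M\right)}{2 \left(13 + M\right)}$)
$\frac{1}{a{\left(w \right)}} = \frac{1}{\frac{1}{2} \cdot 2925^{2} \frac{1}{13 + 2925} \left(9 + 2925\right)} = \frac{1}{\frac{1}{2} \cdot 8555625 \cdot \frac{1}{2938} \cdot 2934} = \frac{1}{\frac{965469375}{226}} = \frac{226}{965469375}$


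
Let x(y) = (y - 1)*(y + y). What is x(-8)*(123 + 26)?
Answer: 21456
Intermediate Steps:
x(y) = 2*y*(-1 + y) (x(y) = (-1 + y)*(2*y) = 2*y*(-1 + y))
x(-8)*(123 + 26) = (2*(-8)*(-1 - 8))*(123 + 26) = (2*(-8)*(-9))*149 = 144*149 = 21456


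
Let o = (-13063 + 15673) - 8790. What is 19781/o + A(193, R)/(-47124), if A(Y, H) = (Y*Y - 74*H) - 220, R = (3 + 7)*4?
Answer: -6801823/1733490 ≈ -3.9238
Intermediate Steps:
o = -6180 (o = 2610 - 8790 = -6180)
R = 40 (R = 10*4 = 40)
A(Y, H) = -220 + Y**2 - 74*H (A(Y, H) = (Y**2 - 74*H) - 220 = -220 + Y**2 - 74*H)
19781/o + A(193, R)/(-47124) = 19781/(-6180) + (-220 + 193**2 - 74*40)/(-47124) = 19781*(-1/6180) + (-220 + 37249 - 2960)*(-1/47124) = -19781/6180 + 34069*(-1/47124) = -19781/6180 - 4867/6732 = -6801823/1733490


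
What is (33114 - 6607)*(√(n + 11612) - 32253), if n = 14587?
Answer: -854930271 + 79521*√2911 ≈ -8.5064e+8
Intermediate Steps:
(33114 - 6607)*(√(n + 11612) - 32253) = (33114 - 6607)*(√(14587 + 11612) - 32253) = 26507*(√26199 - 32253) = 26507*(3*√2911 - 32253) = 26507*(-32253 + 3*√2911) = -854930271 + 79521*√2911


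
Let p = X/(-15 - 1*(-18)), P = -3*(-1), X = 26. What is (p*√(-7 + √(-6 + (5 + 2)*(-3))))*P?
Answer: 26*√(-7 + 3*I*√3) ≈ 24.096 + 72.888*I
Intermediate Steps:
P = 3
p = 26/3 (p = 26/(-15 - 1*(-18)) = 26/(-15 + 18) = 26/3 ≈ 8.6667)
(p*√(-7 + √(-6 + (5 + 2)*(-3))))*P = (26*√(-7 + √(-6 + (5 + 2)*(-3)))/3)*3 = (26*√(-7 + √(-6 + 7*(-3)))/3)*3 = (26*√(-7 + √(-6 - 21))/3)*3 = (26*√(-7 + √(-27))/3)*3 = (26*√(-7 + 3*I*√3)/3)*3 = 26*√(-7 + 3*I*√3)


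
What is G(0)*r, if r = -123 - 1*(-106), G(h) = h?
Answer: 0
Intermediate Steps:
r = -17 (r = -123 + 106 = -17)
G(0)*r = 0*(-17) = 0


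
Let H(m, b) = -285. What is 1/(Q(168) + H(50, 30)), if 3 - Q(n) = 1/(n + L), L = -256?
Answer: -88/24815 ≈ -0.0035462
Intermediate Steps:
Q(n) = 3 - 1/(-256 + n) (Q(n) = 3 - 1/(n - 256) = 3 - 1/(-256 + n))
1/(Q(168) + H(50, 30)) = 1/((-769 + 3*168)/(-256 + 168) - 285) = 1/((-769 + 504)/(-88) - 285) = 1/(-1/88*(-265) - 285) = 1/(265/88 - 285) = 1/(-24815/88) = -88/24815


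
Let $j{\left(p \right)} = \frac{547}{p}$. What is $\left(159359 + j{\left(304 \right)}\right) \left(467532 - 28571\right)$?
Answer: $\frac{21265765455363}{304} \approx 6.9953 \cdot 10^{10}$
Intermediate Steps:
$\left(159359 + j{\left(304 \right)}\right) \left(467532 - 28571\right) = \left(159359 + \frac{547}{304}\right) \left(467532 - 28571\right) = \left(159359 + 547 \cdot \frac{1}{304}\right) 438961 = \left(159359 + \frac{547}{304}\right) 438961 = \frac{48445683}{304} \cdot 438961 = \frac{21265765455363}{304}$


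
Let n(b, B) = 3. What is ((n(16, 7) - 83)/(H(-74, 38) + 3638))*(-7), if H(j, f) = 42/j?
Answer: 4144/26917 ≈ 0.15395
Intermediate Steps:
((n(16, 7) - 83)/(H(-74, 38) + 3638))*(-7) = ((3 - 83)/(42/(-74) + 3638))*(-7) = -80/(42*(-1/74) + 3638)*(-7) = -80/(-21/37 + 3638)*(-7) = -80/134585/37*(-7) = -80*37/134585*(-7) = -592/26917*(-7) = 4144/26917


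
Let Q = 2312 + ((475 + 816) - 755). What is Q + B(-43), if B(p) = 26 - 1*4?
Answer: 2870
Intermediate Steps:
B(p) = 22 (B(p) = 26 - 4 = 22)
Q = 2848 (Q = 2312 + (1291 - 755) = 2312 + 536 = 2848)
Q + B(-43) = 2848 + 22 = 2870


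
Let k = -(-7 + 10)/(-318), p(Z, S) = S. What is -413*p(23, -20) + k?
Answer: 875561/106 ≈ 8260.0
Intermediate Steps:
k = 1/106 (k = -1*3*(-1/318) = -3*(-1/318) = 1/106 ≈ 0.0094340)
-413*p(23, -20) + k = -413*(-20) + 1/106 = 8260 + 1/106 = 875561/106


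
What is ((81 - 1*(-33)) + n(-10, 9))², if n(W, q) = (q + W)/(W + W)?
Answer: 5202961/400 ≈ 13007.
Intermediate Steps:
n(W, q) = (W + q)/(2*W) (n(W, q) = (W + q)/((2*W)) = (W + q)*(1/(2*W)) = (W + q)/(2*W))
((81 - 1*(-33)) + n(-10, 9))² = ((81 - 1*(-33)) + (½)*(-10 + 9)/(-10))² = ((81 + 33) + (½)*(-⅒)*(-1))² = (114 + 1/20)² = (2281/20)² = 5202961/400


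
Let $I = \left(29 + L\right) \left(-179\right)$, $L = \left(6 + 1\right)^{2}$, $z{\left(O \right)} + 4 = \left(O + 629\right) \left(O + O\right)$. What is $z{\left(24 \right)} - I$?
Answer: $45302$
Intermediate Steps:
$z{\left(O \right)} = -4 + 2 O \left(629 + O\right)$ ($z{\left(O \right)} = -4 + \left(O + 629\right) \left(O + O\right) = -4 + \left(629 + O\right) 2 O = -4 + 2 O \left(629 + O\right)$)
$L = 49$ ($L = 7^{2} = 49$)
$I = -13962$ ($I = \left(29 + 49\right) \left(-179\right) = 78 \left(-179\right) = -13962$)
$z{\left(24 \right)} - I = \left(-4 + 2 \cdot 24^{2} + 1258 \cdot 24\right) - -13962 = \left(-4 + 2 \cdot 576 + 30192\right) + 13962 = \left(-4 + 1152 + 30192\right) + 13962 = 31340 + 13962 = 45302$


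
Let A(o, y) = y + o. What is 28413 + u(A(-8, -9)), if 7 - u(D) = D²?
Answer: 28131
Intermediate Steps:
A(o, y) = o + y
u(D) = 7 - D²
28413 + u(A(-8, -9)) = 28413 + (7 - (-8 - 9)²) = 28413 + (7 - 1*(-17)²) = 28413 + (7 - 1*289) = 28413 + (7 - 289) = 28413 - 282 = 28131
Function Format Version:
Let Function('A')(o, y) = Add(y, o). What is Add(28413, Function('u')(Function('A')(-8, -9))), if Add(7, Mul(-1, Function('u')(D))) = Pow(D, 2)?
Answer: 28131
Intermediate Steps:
Function('A')(o, y) = Add(o, y)
Function('u')(D) = Add(7, Mul(-1, Pow(D, 2)))
Add(28413, Function('u')(Function('A')(-8, -9))) = Add(28413, Add(7, Mul(-1, Pow(Add(-8, -9), 2)))) = Add(28413, Add(7, Mul(-1, Pow(-17, 2)))) = Add(28413, Add(7, Mul(-1, 289))) = Add(28413, Add(7, -289)) = Add(28413, -282) = 28131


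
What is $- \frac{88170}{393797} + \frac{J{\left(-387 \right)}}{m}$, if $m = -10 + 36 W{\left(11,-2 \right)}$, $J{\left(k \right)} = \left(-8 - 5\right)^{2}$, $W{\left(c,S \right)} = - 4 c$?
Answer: $- \frac{207094673}{627712418} \approx -0.32992$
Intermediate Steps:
$J{\left(k \right)} = 169$ ($J{\left(k \right)} = \left(-13\right)^{2} = 169$)
$m = -1594$ ($m = -10 + 36 \left(\left(-4\right) 11\right) = -10 + 36 \left(-44\right) = -10 - 1584 = -1594$)
$- \frac{88170}{393797} + \frac{J{\left(-387 \right)}}{m} = - \frac{88170}{393797} + \frac{169}{-1594} = \left(-88170\right) \frac{1}{393797} + 169 \left(- \frac{1}{1594}\right) = - \frac{88170}{393797} - \frac{169}{1594} = - \frac{207094673}{627712418}$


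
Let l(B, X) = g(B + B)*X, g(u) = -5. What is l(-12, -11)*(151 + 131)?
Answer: 15510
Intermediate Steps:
l(B, X) = -5*X
l(-12, -11)*(151 + 131) = (-5*(-11))*(151 + 131) = 55*282 = 15510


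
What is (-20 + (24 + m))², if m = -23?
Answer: 361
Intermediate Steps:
(-20 + (24 + m))² = (-20 + (24 - 23))² = (-20 + 1)² = (-19)² = 361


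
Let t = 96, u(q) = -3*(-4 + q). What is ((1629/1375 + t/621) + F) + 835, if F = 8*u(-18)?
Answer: 388325078/284625 ≈ 1364.3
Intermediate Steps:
u(q) = 12 - 3*q
F = 528 (F = 8*(12 - 3*(-18)) = 8*(12 + 54) = 8*66 = 528)
((1629/1375 + t/621) + F) + 835 = ((1629/1375 + 96/621) + 528) + 835 = ((1629*(1/1375) + 96*(1/621)) + 528) + 835 = ((1629/1375 + 32/207) + 528) + 835 = (381203/284625 + 528) + 835 = 150663203/284625 + 835 = 388325078/284625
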